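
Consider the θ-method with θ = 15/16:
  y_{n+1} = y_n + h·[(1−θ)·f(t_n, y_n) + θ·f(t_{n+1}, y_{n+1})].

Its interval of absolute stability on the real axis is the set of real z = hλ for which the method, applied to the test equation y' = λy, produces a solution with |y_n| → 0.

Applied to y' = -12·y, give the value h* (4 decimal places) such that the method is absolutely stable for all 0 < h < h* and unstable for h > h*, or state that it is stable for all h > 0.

unbounded; (−∞, 0). Any h>0 works for λ=-12.

With y'=λy (z=hλ):
  y_{n+1} = y_n + z·[1/16·y_n + 15/16·y_{n+1}] ⇒ (1 − 15/16z)y_{n+1} = (1 + 1/16z)y_n
  Hence R(z) = (1 + 1/16z)/(1 − 15/16z).

Need |R(x)|<1, x<0.
x=-1.43: |R|=0.3891
x=-2: |R|=0.3043
x=-10: |R|=0.0361
x=-100: |R|=0.0554
θ=15/16≥1/2 ⇒ |1+1/16x|<|1−15/16x| ∀x<0 ⇒ interval (−∞,0).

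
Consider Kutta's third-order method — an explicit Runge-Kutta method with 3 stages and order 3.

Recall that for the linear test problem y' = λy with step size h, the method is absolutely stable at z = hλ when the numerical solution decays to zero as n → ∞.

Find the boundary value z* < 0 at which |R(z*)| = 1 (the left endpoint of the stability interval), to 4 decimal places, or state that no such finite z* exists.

With y'=λy (z=hλ):
  order 3, 3-stage ⇒ R(z)=1+z+z^2/2+z^3/6
  (e.g. R(-0.37)=0.69001, |R|=0.69001)

Find x<0 with |R(x)|<1.
x=-0.37: |R|=0.6900
|R(-2.42)|=0.8539 |R(-1.23)|=0.2163 |R(-0.97)|=0.3483
Bisect:
  x_lo=-2.8196 |R|=1.5805  x_hi=-0.3679 |R|=0.6915
  mid=-1.59374 |R|=0.00158 →hi
  mid=-2.20666 |R|=0.56281 →hi
  mid=-2.51312 |R|=1.00061 →lo
  mid=-2.35989 |R|=0.76575 →hi
  mid=-2.43650 |R|=0.87896 →hi
  mid=-2.47481 |R|=0.93870 →hi
  mid=-2.49396 |R|=0.96938 →hi
  mid=-2.50354 |R|=0.98493 →hi
  ...
  [-2.51282,-2.51267] ⇒ x*=-2.5127
Interval (-2.5127, 0).

z* = -2.5127.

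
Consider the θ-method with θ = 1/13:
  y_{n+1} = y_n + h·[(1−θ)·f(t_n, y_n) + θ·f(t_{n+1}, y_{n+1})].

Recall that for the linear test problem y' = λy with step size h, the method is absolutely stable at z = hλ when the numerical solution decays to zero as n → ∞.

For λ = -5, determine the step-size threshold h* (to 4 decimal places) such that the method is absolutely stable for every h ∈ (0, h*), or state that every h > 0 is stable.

Set f=λy, z=hλ:
  y_{n+1} = y_n + z·[12/13·y_n + 1/13·y_{n+1}] ⇒ (1 − 1/13z)y_{n+1} = (1 + 12/13z)y_n
  so R(z) = (1 + 12/13z)/(1 − 1/13z).

Solve |R(x)|<1 on ℝ⁻.
x=-1.17: |R|=0.0734
R=−1: 1+12/13x = −1+1/13x ⇒ -11/13x=2 ⇒ x=2/(-11/13)=-2.3636
Confirm numerically:
  x=-2.139: |R|=0.83678 <1
  x=-2.100: |R|=0.80795 <1
  x=-1.765: |R|=0.55401 <1
  x=-1.353: |R|=0.22546 <1
  x=-2.689: |R|=1.22812 >1
  x=-2.418: |R|=1.03879 >1
So |R|<1 on (-2.3636, 0).

(-2.3636,0); λ=-5 ⇒ h* = (26/11)/5 = 0.4727.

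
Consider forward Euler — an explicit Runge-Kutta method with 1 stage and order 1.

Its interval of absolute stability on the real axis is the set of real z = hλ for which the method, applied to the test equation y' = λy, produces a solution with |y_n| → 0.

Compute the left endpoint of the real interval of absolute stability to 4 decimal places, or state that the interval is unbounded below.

z* = -2.0000.

Test eqn y'=λy, z=hλ:
  order 1, 1-stage ⇒ R(z)=1+z
  (e.g. R(-1.22)=-0.22000, |R|=0.22000)

Need |R(x)|<1, x<0.
x=-1.22: |R|=0.2200
|R(-2.39)|=1.3900 |R(-1.54)|=0.5400 |R(-1.03)|=0.0300
Bisect:
  x_lo=-2.6834 |R|=1.6834  x_hi=-0.2443 |R|=0.7557
  mid=-1.46383 |R|=0.46383 →hi
  mid=-2.07359 |R|=1.07359 →lo
  mid=-1.76871 |R|=0.76871 →hi
  mid=-1.92115 |R|=0.92115 →hi
  mid=-1.99737 |R|=0.99737 →hi
  mid=-2.03548 |R|=1.03548 →lo
  mid=-2.01642 |R|=1.01642 →lo
  mid=-2.00690 |R|=1.00690 →lo
  ...
  [-2.00005,-1.99990] ⇒ x*=-2.0000
Interval (-2.0000, 0).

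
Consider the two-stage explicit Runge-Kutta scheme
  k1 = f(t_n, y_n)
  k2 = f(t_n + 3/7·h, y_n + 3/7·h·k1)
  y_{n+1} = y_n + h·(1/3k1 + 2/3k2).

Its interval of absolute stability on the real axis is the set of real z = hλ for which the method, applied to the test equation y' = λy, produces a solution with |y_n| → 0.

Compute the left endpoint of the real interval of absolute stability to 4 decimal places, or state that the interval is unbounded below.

z* = -3.5000.

Test eqn y'=λy, z=hλ:
  k1=λy_n ⇒ h·k1=z·y_n;  k2=λ(1+3/7z)y_n ⇒ h·k2=z(1+3/7z)y_n
  y_{n+1}/y_n = 1 + 1/3z + 2/3z(1+3/7z) = 1 + z + 2/7z²
  Hence R(z) = 1 + z + 2/7z².

Need |R(x)|<1, x<0.
x=-1.17: |R|=0.2211
R=1: x+2/7x²=0 ⇒ x=−7/2=-3.5000; min R=1−1/(4·2/7)=0.1250>−1
Confirm numerically:
  x=-2.405: |R|=0.24758 <1
  x=-2.209: |R|=0.18519 <1
  x=-2.072: |R|=0.15462 <1
  x=-1.877: |R|=0.12961 <1
  x=-4.092: |R|=1.69213 >1
  x=-4.090: |R|=1.68946 >1
  x=-3.787: |R|=1.31053 >1
Interval (-3.5000, 0).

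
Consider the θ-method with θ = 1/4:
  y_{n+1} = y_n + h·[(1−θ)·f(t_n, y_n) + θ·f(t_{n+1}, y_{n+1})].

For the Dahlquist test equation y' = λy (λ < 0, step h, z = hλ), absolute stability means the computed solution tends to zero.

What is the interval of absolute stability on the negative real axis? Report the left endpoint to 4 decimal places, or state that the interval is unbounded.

(-4.0000, 0).

On y'=λy, z=hλ:
  y_{n+1} = y_n + z·[3/4·y_n + 1/4·y_{n+1}] ⇒ (1 − 1/4z)y_{n+1} = (1 + 3/4z)y_n
  so R(z) = (1 + 3/4z)/(1 − 1/4z).

Find x<0 with |R(x)|<1.
x=-1.31: |R|=0.0132
R=−1: 1+3/4x = −1+1/4x ⇒ -1/2x=2 ⇒ x=2/(-1/2)=-4.0000
Confirm numerically:
  x=-3.120: |R|=0.75281 <1
  x=-2.978: |R|=0.70708 <1
  x=-2.946: |R|=0.69652 <1
  x=-4.414: |R|=1.09841 >1
  x=-4.319: |R|=1.07669 >1
  x=-4.051: |R|=1.01267 >1
Stable set (-4.0000, 0).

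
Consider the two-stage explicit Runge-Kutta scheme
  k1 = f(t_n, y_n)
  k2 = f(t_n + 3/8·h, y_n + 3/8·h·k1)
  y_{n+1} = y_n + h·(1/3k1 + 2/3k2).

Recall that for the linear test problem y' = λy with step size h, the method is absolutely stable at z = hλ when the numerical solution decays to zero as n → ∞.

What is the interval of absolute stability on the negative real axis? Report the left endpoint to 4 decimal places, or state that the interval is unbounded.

Set f=λy, z=hλ:
  k1=λy_n ⇒ h·k1=z·y_n;  k2=λ(1+3/8z)y_n ⇒ h·k2=z(1+3/8z)y_n
  y_{n+1}/y_n = 1 + 1/3z + 2/3z(1+3/8z) = 1 + z + 1/4z²
  Hence R(z) = 1 + z + 1/4z².

Solve |R(x)|<1 on ℝ⁻.
x=-1.41: |R|=0.0870
R=1: x+1/4x²=0 ⇒ x=−4=-4.0000; min R=1−1/(4·1/4)=0.0000>−1
Confirm numerically:
  x=-2.639: |R|=0.10208 <1
  x=-2.442: |R|=0.04884 <1
  x=-2.197: |R|=0.00970 <1
  x=-1.909: |R|=0.00207 <1
  x=-4.397: |R|=1.43640 >1
  x=-4.374: |R|=1.40897 >1
So |R|<1 on (-4.0000, 0).

(-4.0000, 0).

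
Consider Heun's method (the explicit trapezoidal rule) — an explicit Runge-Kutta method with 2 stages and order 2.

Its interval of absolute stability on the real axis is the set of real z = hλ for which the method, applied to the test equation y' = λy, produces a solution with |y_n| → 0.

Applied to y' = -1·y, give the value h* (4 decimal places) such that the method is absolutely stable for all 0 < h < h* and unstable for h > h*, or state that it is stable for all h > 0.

Set f=λy, z=hλ:
  order 2, 2-stage ⇒ R(z)=1+z+z^2/2
  (e.g. R(-0.37)=0.69845, |R|=0.69845)

Boundary: |R(x)|=1, x<0.
x=-0.37: |R|=0.6985
|R(-2.36)|=1.4248 |R(-2.12)|=1.1272 |R(-1.87)|=0.8785
Bisect:
  x_lo=-2.3884 |R|=1.4639  x_hi=-0.2732 |R|=0.7641
  mid=-1.33083 |R|=0.55472 →hi
  mid=-1.85962 |R|=0.86948 →hi
  mid=-2.12402 |R|=1.13171 →lo
  mid=-1.99182 |R|=0.99186 →hi
  mid=-2.05792 |R|=1.05960 →lo
  mid=-2.02487 |R|=1.02518 →lo
  mid=-2.00835 |R|=1.00838 →lo
  mid=-2.00008 |R|=1.00008 →lo
  ...
  [-2.00008,-1.99996] ⇒ x*=-2.0000
So |R|<1 on (-2.0000, 0).

(-2.0000,0); λ=-1 ⇒ h* = 2.0000.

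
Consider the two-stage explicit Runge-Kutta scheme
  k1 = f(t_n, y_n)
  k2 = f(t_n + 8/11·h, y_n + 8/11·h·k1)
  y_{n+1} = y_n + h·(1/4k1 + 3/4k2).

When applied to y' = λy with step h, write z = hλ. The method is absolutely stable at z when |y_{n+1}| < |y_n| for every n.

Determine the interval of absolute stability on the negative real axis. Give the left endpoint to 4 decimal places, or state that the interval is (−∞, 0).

With y'=λy (z=hλ):
  k1=λy_n ⇒ h·k1=z·y_n;  k2=λ(1+8/11z)y_n ⇒ h·k2=z(1+8/11z)y_n
  y_{n+1}/y_n = 1 + 1/4z + 3/4z(1+8/11z) = 1 + z + 6/11z²
  R(z) = 1 + z + 6/11z².

Need |R(x)|<1, x<0.
x=-1.05: |R|=0.5514
R=1: x+6/11x²=0 ⇒ x=−11/6=-1.8333; min R=1−1/(4·6/11)=0.5417>−1
Confirm numerically:
  x=-1.473: |R|=0.71049 <1
  x=-1.328: |R|=0.63395 <1
  x=-1.190: |R|=0.58242 <1
  x=-0.848: |R|=0.54424 <1
  x=-2.108: |R|=1.31582 >1
  x=-2.006: |R|=1.18893 >1
  x=-1.970: |R|=1.14685 >1
Interval (-1.8333, 0).

(-1.8333, 0).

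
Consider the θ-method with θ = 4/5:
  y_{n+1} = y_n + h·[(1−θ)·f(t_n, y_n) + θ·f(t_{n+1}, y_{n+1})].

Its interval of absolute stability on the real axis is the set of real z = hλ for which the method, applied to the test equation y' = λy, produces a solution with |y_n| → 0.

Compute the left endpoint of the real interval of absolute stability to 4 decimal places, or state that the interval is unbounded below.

Set f=λy, z=hλ:
  y_{n+1} = y_n + z·[1/5·y_n + 4/5·y_{n+1}] ⇒ (1 − 4/5z)y_{n+1} = (1 + 1/5z)y_n
  ⇒ R(z) = (1 + 1/5z)/(1 − 4/5z).

Boundary: |R(x)|=1, x<0.
x=-0.7: |R|=0.5513
x=-2: |R|=0.2308
x=-10: |R|=0.1111
x=-100: |R|=0.2346
θ=4/5≥1/2 ⇒ |1+1/5x|<|1−4/5x| ∀x<0 ⇒ interval (−∞,0).

(−∞, 0) — no finite endpoint.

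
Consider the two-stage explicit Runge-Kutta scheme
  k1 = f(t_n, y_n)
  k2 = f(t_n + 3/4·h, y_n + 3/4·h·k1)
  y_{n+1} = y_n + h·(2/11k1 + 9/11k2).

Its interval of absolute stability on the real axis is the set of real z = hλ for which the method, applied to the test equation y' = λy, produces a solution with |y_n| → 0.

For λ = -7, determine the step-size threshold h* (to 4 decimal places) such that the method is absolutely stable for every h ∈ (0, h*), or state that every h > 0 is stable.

On y'=λy, z=hλ:
  k1=λy_n ⇒ h·k1=z·y_n;  k2=λ(1+3/4z)y_n ⇒ h·k2=z(1+3/4z)y_n
  y_{n+1}/y_n = 1 + 2/11z + 9/11z(1+3/4z) = 1 + z + 27/44z²
  ⇒ R(z) = 1 + z + 27/44z².

Boundary: |R(x)|=1, x<0.
x=-1.24: |R|=0.7035
R=1: x+27/44x²=0 ⇒ x=−44/27=-1.6296; min R=1−1/(4·27/44)=0.5926>−1
Confirm numerically:
  x=-1.071: |R|=0.63287 <1
  x=-0.970: |R|=0.60737 <1
  x=-0.938: |R|=0.60190 <1
  x=-0.674: |R|=0.60476 <1
  x=-2.115: |R|=1.62993 >1
  x=-2.083: |R|=1.57950 >1
  x=-2.037: |R|=1.50920 >1
Stable set (-1.6296, 0).

(-1.6296,0); λ=-7 ⇒ h* = (44/27)/7 = 0.2328.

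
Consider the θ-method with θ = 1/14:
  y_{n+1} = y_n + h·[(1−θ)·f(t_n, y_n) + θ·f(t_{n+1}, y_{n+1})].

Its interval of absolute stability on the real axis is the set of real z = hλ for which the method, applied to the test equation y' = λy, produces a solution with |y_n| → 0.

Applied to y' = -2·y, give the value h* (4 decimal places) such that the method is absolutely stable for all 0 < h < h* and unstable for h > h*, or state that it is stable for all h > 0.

(-2.3333,0); λ=-2 ⇒ h* = (7/3)/2 = 1.1667.

On y'=λy, z=hλ:
  y_{n+1} = y_n + z·[13/14·y_n + 1/14·y_{n+1}] ⇒ (1 − 1/14z)y_{n+1} = (1 + 13/14z)y_n
  Hence R(z) = (1 + 13/14z)/(1 − 1/14z).

Need |R(x)|<1, x<0.
x=-1.38: |R|=0.2562
R=−1: 1+13/14x = −1+1/14x ⇒ -6/7x=2 ⇒ x=2/(-6/7)=-2.3333
Confirm numerically:
  x=-2.174: |R|=0.88179 <1
  x=-1.839: |R|=0.62548 <1
  x=-1.168: |R|=0.07806 <1
  x=-2.702: |R|=1.26488 >1
  x=-2.516: |R|=1.13272 >1
  x=-2.512: |R|=1.12984 >1
Interval (-2.3333, 0).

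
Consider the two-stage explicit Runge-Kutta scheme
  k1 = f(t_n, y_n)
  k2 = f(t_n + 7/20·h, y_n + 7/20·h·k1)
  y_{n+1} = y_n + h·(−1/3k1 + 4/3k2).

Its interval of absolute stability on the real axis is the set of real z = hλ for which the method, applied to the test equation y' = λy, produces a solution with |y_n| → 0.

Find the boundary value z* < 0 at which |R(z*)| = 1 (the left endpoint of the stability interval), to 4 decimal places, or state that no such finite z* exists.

Test eqn y'=λy, z=hλ:
  k1=λy_n ⇒ h·k1=z·y_n;  k2=λ(1+7/20z)y_n ⇒ h·k2=z(1+7/20z)y_n
  y_{n+1}/y_n = 1 − 1/3z + 4/3z(1+7/20z) = 1 + z + 7/15z²
  R(z) = 1 + z + 7/15z².

Find x<0 with |R(x)|<1.
x=-1.51: |R|=0.5540
R=1: x+7/15x²=0 ⇒ x=−15/7=-2.1429; min R=1−1/(4·7/15)=0.4643>−1
Confirm numerically:
  x=-1.762: |R|=0.68683 <1
  x=-0.927: |R|=0.47402 <1
  x=-0.905: |R|=0.47721 <1
  x=-2.579: |R|=1.52491 >1
  x=-2.569: |R|=1.51089 >1
So |R|<1 on (-2.1429, 0).

left endpoint -2.1429.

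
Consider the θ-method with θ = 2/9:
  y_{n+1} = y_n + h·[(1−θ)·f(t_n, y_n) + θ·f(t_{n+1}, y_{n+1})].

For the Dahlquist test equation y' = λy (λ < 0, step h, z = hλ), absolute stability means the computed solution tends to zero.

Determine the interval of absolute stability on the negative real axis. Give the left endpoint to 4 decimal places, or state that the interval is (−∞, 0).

(-3.6000, 0).

On y'=λy, z=hλ:
  y_{n+1} = y_n + z·[7/9·y_n + 2/9·y_{n+1}] ⇒ (1 − 2/9z)y_{n+1} = (1 + 7/9z)y_n
  ⇒ R(z) = (1 + 7/9z)/(1 − 2/9z).

Boundary: |R(x)|=1, x<0.
x=-1.06: |R|=0.1421
R=−1: 1+7/9x = −1+2/9x ⇒ -5/9x=2 ⇒ x=2/(-5/9)=-3.6000
Confirm numerically:
  x=-3.321: |R|=0.91082 <1
  x=-2.517: |R|=0.61415 <1
  x=-2.471: |R|=0.59511 <1
  x=-3.901: |R|=1.08957 >1
  x=-3.789: |R|=1.05700 >1
  x=-3.646: |R|=1.01412 >1
Stable set (-3.6000, 0).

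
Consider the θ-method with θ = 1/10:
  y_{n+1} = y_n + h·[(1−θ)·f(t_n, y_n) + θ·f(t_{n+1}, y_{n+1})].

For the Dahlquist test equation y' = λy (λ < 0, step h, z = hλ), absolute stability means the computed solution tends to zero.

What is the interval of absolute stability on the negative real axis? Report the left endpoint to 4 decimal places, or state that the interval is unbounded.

(-2.5000, 0).

Set f=λy, z=hλ:
  y_{n+1} = y_n + z·[9/10·y_n + 1/10·y_{n+1}] ⇒ (1 − 1/10z)y_{n+1} = (1 + 9/10z)y_n
  Hence R(z) = (1 + 9/10z)/(1 − 1/10z).

Boundary: |R(x)|=1, x<0.
x=-1.24: |R|=0.1032
R=−1: 1+9/10x = −1+1/10x ⇒ -4/5x=2 ⇒ x=2/(-4/5)=-2.5000
Confirm numerically:
  x=-1.796: |R|=0.52255 <1
  x=-1.676: |R|=0.43542 <1
  x=-1.571: |R|=0.35770 <1
  x=-1.209: |R|=0.07860 <1
  x=-3.060: |R|=1.34303 >1
  x=-2.840: |R|=1.21184 >1
  x=-2.817: |R|=1.19786 >1
So |R|<1 on (-2.5000, 0).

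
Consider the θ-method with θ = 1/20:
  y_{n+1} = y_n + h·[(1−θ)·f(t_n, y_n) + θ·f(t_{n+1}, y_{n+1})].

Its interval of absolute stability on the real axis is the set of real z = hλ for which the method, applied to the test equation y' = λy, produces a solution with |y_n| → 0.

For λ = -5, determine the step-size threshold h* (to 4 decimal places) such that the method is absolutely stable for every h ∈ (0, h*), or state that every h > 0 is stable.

(-2.2222,0); λ=-5 ⇒ h* = (20/9)/5 = 0.4444.

Set f=λy, z=hλ:
  y_{n+1} = y_n + z·[19/20·y_n + 1/20·y_{n+1}] ⇒ (1 − 1/20z)y_{n+1} = (1 + 19/20z)y_n
  Hence R(z) = (1 + 19/20z)/(1 − 1/20z).

Need |R(x)|<1, x<0.
x=-0.78: |R|=0.2493
R=−1: 1+19/20x = −1+1/20x ⇒ -9/10x=2 ⇒ x=2/(-9/10)=-2.2222
Confirm numerically:
  x=-1.550: |R|=0.43852 <1
  x=-1.295: |R|=0.21625 <1
  x=-0.902: |R|=0.13692 <1
  x=-2.547: |R|=1.25928 >1
  x=-2.436: |R|=1.17151 >1
Interval (-2.2222, 0).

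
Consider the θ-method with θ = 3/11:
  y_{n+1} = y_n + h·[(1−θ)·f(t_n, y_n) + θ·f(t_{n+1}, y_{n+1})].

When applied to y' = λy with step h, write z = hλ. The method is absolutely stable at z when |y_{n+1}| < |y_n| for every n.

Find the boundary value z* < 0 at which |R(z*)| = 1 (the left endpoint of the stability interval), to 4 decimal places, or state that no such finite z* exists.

Test eqn y'=λy, z=hλ:
  y_{n+1} = y_n + z·[8/11·y_n + 3/11·y_{n+1}] ⇒ (1 − 3/11z)y_{n+1} = (1 + 8/11z)y_n
  Hence R(z) = (1 + 8/11z)/(1 − 3/11z).

Find x<0 with |R(x)|<1.
x=-1.01: |R|=0.2081
R=−1: 1+8/11x = −1+3/11x ⇒ -5/11x=2 ⇒ x=2/(-5/11)=-4.4000
Confirm numerically:
  x=-3.779: |R|=0.86099 <1
  x=-3.238: |R|=0.71951 <1
  x=-2.378: |R|=0.44248 <1
  x=-2.170: |R|=0.36322 <1
  x=-4.824: |R|=1.08323 >1
  x=-4.431: |R|=1.00638 >1
Stable set (-4.4000, 0).

z* = -4.4000.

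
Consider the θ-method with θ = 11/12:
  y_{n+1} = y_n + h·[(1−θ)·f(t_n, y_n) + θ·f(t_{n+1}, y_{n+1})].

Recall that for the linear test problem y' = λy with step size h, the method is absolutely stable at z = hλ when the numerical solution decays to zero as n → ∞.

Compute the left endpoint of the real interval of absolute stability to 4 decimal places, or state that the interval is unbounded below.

With y'=λy (z=hλ):
  y_{n+1} = y_n + z·[1/12·y_n + 11/12·y_{n+1}] ⇒ (1 − 11/12z)y_{n+1} = (1 + 1/12z)y_n
  so R(z) = (1 + 1/12z)/(1 − 11/12z).

Need |R(x)|<1, x<0.
x=-1.24: |R|=0.4197
x=-2: |R|=0.2941
x=-10: |R|=0.0164
x=-100: |R|=0.0791
θ=11/12≥1/2 ⇒ |1+1/12x|<|1−11/12x| ∀x<0 ⇒ stable on all of ℝ⁻.

(−∞, 0) — no finite endpoint.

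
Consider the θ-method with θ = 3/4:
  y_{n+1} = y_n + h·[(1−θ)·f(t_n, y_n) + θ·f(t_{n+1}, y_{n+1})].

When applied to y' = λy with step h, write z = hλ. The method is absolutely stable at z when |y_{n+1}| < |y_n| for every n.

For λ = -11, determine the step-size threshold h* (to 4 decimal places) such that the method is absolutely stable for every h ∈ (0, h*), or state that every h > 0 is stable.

(−∞, 0) — no finite endpoint. Any h>0 works for λ=-11.

With y'=λy (z=hλ):
  y_{n+1} = y_n + z·[1/4·y_n + 3/4·y_{n+1}] ⇒ (1 − 3/4z)y_{n+1} = (1 + 1/4z)y_n
  Hence R(z) = (1 + 1/4z)/(1 − 3/4z).

Need |R(x)|<1, x<0.
x=-0.73: |R|=0.5283
x=-2: |R|=0.2000
x=-10: |R|=0.1765
x=-100: |R|=0.3158
θ=3/4≥1/2 ⇒ |1+1/4x|<|1−3/4x| ∀x<0 ⇒ interval (−∞,0).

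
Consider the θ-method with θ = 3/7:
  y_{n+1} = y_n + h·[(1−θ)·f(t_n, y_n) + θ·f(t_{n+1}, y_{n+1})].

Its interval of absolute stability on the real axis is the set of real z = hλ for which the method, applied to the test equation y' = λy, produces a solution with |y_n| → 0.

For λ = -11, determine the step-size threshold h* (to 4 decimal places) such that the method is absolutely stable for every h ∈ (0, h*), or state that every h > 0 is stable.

(-14.0000,0); λ=-11 ⇒ h* = (14)/11 = 1.2727.

On y'=λy, z=hλ:
  y_{n+1} = y_n + z·[4/7·y_n + 3/7·y_{n+1}] ⇒ (1 − 3/7z)y_{n+1} = (1 + 4/7z)y_n
  ⇒ R(z) = (1 + 4/7z)/(1 − 3/7z).

Need |R(x)|<1, x<0.
x=-1.31: |R|=0.1610
R=−1: 1+4/7x = −1+3/7x ⇒ -1/7x=2 ⇒ x=2/(-1/7)=-14.0000
Confirm numerically:
  x=-12.184: |R|=0.95830 <1
  x=-10.229: |R|=0.89994 <1
  x=-8.251: |R|=0.81895 <1
  x=-7.791: |R|=0.79558 <1
  x=-14.228: |R|=1.00459 >1
  x=-14.219: |R|=1.00441 >1
  x=-14.181: |R|=1.00365 >1
Stable set (-14.0000, 0).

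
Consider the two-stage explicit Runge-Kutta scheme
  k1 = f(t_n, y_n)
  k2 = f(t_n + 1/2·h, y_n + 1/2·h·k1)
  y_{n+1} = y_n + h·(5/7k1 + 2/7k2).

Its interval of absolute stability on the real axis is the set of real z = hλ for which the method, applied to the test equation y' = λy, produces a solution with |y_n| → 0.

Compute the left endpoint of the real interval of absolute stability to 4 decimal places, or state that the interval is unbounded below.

z* = -7.0000.

On y'=λy, z=hλ:
  k1=λy_n ⇒ h·k1=z·y_n;  k2=λ(1+1/2z)y_n ⇒ h·k2=z(1+1/2z)y_n
  y_{n+1}/y_n = 1 + 5/7z + 2/7z(1+1/2z) = 1 + z + 1/7z²
  ⇒ R(z) = 1 + z + 1/7z².

Find x<0 with |R(x)|<1.
x=-0.61: |R|=0.4432
R=1: x+1/7x²=0 ⇒ x=−7=-7.0000; min R=1−1/(4·1/7)=-0.7500>−1
Confirm numerically:
  x=-6.511: |R|=0.54516 <1
  x=-5.513: |R|=0.17112 <1
  x=-3.670: |R|=0.74587 <1
  x=-3.026: |R|=0.71790 <1
  x=-7.514: |R|=1.55174 >1
  x=-7.484: |R|=1.51747 >1
  x=-7.447: |R|=1.47554 >1
Stable set (-7.0000, 0).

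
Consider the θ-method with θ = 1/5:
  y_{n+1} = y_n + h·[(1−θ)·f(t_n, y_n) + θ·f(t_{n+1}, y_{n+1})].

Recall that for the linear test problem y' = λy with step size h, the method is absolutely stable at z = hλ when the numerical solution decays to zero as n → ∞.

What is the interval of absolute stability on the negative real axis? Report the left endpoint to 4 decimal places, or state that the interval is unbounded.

Set f=λy, z=hλ:
  y_{n+1} = y_n + z·[4/5·y_n + 1/5·y_{n+1}] ⇒ (1 − 1/5z)y_{n+1} = (1 + 4/5z)y_n
  R(z) = (1 + 4/5z)/(1 − 1/5z).

Need |R(x)|<1, x<0.
x=-1.73: |R|=0.2853
R=−1: 1+4/5x = −1+1/5x ⇒ -3/5x=2 ⇒ x=2/(-3/5)=-3.3333
Confirm numerically:
  x=-3.154: |R|=0.93402 <1
  x=-3.037: |R|=0.88939 <1
  x=-1.617: |R|=0.22185 <1
  x=-3.908: |R|=1.19353 >1
  x=-3.863: |R|=1.17928 >1
  x=-3.828: |R|=1.16810 >1
Stable set (-3.3333, 0).

(-3.3333, 0).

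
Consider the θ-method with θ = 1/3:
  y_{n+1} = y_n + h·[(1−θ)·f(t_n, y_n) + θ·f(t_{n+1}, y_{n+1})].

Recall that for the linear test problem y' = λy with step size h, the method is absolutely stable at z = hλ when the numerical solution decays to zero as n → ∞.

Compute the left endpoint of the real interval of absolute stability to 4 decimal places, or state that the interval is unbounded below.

Set f=λy, z=hλ:
  y_{n+1} = y_n + z·[2/3·y_n + 1/3·y_{n+1}] ⇒ (1 − 1/3z)y_{n+1} = (1 + 2/3z)y_n
  so R(z) = (1 + 2/3z)/(1 − 1/3z).

Find x<0 with |R(x)|<1.
x=-0.86: |R|=0.3316
R=−1: 1+2/3x = −1+1/3x ⇒ -1/3x=2 ⇒ x=2/(-1/3)=-6.0000
Confirm numerically:
  x=-3.516: |R|=0.61878 <1
  x=-3.200: |R|=0.54839 <1
  x=-2.625: |R|=0.40000 <1
  x=-6.382: |R|=1.04072 >1
  x=-6.286: |R|=1.03080 >1
  x=-6.023: |R|=1.00255 >1
Interval (-6.0000, 0).

left endpoint -6.0000.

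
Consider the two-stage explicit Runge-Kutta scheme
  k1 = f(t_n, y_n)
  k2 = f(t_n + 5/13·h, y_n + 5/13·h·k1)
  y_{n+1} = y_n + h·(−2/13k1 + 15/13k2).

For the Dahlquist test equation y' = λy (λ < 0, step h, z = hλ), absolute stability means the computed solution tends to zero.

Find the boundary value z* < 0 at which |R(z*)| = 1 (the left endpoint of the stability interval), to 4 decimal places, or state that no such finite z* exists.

Set f=λy, z=hλ:
  k1=λy_n ⇒ h·k1=z·y_n;  k2=λ(1+5/13z)y_n ⇒ h·k2=z(1+5/13z)y_n
  y_{n+1}/y_n = 1 − 2/13z + 15/13z(1+5/13z) = 1 + z + 75/169z²
  Hence R(z) = 1 + z + 75/169z².

Boundary: |R(x)|=1, x<0.
x=-1.06: |R|=0.4386
R=1: x+75/169x²=0 ⇒ x=−169/75=-2.2533; min R=1−1/(4·75/169)=0.4367>−1
Confirm numerically:
  x=-1.735: |R|=0.60090 <1
  x=-1.619: |R|=0.54424 <1
  x=-1.364: |R|=0.46166 <1
  x=-2.753: |R|=1.61047 >1
  x=-2.277: |R|=1.02392 >1
Stable set (-2.2533, 0).

z* = -2.2533.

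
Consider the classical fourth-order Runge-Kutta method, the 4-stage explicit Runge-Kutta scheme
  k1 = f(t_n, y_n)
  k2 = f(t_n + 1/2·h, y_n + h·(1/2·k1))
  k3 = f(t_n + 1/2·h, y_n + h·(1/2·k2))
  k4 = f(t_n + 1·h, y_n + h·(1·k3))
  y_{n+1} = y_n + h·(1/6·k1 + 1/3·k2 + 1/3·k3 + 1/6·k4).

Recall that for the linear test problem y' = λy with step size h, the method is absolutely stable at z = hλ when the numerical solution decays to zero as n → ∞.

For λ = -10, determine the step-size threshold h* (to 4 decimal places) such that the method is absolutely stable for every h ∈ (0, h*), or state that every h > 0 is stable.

(-2.7853,0); λ=-10 ⇒ h* = 0.2785.

With y'=λy (z=hλ):
  order 4, 4-stage ⇒ R(z)=1+z+z^2/2+z^3/6+z^4/24
  (e.g. R(-0.96)=0.38873, |R|=0.38873)

Find x<0 with |R(x)|<1.
x=-0.96: |R|=0.3887
|R(-2.6)|=0.7547 |R(-1.58)|=0.2705 |R(-0.93)|=0.3996
Bisect:
  x_lo=-3.4763 |R|=2.6492  x_hi=-0.0796 |R|=0.9235
  mid=-1.77791 |R|=0.28224 →hi
  mid=-2.62709 |R|=0.78653 →hi
  mid=-3.05168 |R|=1.48174 →lo
  mid=-2.83939 |R|=1.08466 →lo
  mid=-2.73324 |R|=0.92431 →hi
  mid=-2.78631 |R|=1.00154 →lo
  mid=-2.75977 |R|=0.96220 →hi
  mid=-2.77304 |R|=0.98169 →hi
  ...
  [-2.78548,-2.78527] ⇒ x*=-2.7853
So |R|<1 on (-2.7853, 0).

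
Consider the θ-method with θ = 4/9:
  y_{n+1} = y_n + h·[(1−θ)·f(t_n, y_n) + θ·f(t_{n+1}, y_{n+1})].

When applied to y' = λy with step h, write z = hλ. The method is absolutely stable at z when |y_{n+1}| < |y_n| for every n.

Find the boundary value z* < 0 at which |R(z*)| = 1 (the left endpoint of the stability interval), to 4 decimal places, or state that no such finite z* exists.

With y'=λy (z=hλ):
  y_{n+1} = y_n + z·[5/9·y_n + 4/9·y_{n+1}] ⇒ (1 − 4/9z)y_{n+1} = (1 + 5/9z)y_n
  Hence R(z) = (1 + 5/9z)/(1 − 4/9z).

Find x<0 with |R(x)|<1.
x=-0.49: |R|=0.5976
R=−1: 1+5/9x = −1+4/9x ⇒ -1/9x=2 ⇒ x=2/(-1/9)=-18.0000
Confirm numerically:
  x=-17.203: |R|=0.98976 <1
  x=-12.200: |R|=0.89965 <1
  x=-10.791: |R|=0.86180 <1
  x=-18.481: |R|=1.00580 >1
  x=-18.419: |R|=1.00507 >1
  x=-18.352: |R|=1.00427 >1
So |R|<1 on (-18.0000, 0).

left endpoint -18.0000.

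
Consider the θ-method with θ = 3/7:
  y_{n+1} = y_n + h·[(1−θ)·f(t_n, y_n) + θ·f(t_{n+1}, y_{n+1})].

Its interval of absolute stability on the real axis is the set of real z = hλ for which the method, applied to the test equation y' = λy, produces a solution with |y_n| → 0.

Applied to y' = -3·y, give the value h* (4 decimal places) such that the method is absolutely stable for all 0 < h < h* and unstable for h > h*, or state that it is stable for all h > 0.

(-14.0000,0); λ=-3 ⇒ h* = (14)/3 = 4.6667.

Test eqn y'=λy, z=hλ:
  y_{n+1} = y_n + z·[4/7·y_n + 3/7·y_{n+1}] ⇒ (1 − 3/7z)y_{n+1} = (1 + 4/7z)y_n
  so R(z) = (1 + 4/7z)/(1 − 3/7z).

Boundary: |R(x)|=1, x<0.
x=-1.25: |R|=0.1860
R=−1: 1+4/7x = −1+3/7x ⇒ -1/7x=2 ⇒ x=2/(-1/7)=-14.0000
Confirm numerically:
  x=-13.529: |R|=0.99010 <1
  x=-9.809: |R|=0.88495 <1
  x=-6.695: |R|=0.73029 <1
  x=-6.451: |R|=0.71354 <1
  x=-14.549: |R|=1.01084 >1
  x=-14.518: |R|=1.01025 >1
  x=-14.485: |R|=1.00961 >1
Stable set (-14.0000, 0).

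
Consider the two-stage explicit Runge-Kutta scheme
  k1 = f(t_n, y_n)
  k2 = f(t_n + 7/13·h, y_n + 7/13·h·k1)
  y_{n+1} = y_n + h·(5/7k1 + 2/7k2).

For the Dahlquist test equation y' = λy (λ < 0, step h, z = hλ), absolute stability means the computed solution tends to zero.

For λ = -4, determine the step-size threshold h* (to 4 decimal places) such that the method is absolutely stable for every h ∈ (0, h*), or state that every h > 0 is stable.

Test eqn y'=λy, z=hλ:
  k1=λy_n ⇒ h·k1=z·y_n;  k2=λ(1+7/13z)y_n ⇒ h·k2=z(1+7/13z)y_n
  y_{n+1}/y_n = 1 + 5/7z + 2/7z(1+7/13z) = 1 + z + 2/13z²
  so R(z) = 1 + z + 2/13z².

Solve |R(x)|<1 on ℝ⁻.
x=-1.14: |R|=0.0599
R=1: x+2/13x²=0 ⇒ x=−13/2=-6.5000; min R=1−1/(4·2/13)=-0.6250>−1
Confirm numerically:
  x=-5.863: |R|=0.42543 <1
  x=-3.991: |R|=0.54053 <1
  x=-3.828: |R|=0.57360 <1
  x=-7.090: |R|=1.64355 >1
  x=-7.048: |R|=1.59420 >1
  x=-6.749: |R|=1.25854 >1
Stable set (-6.5000, 0).

(-6.5000,0); λ=-4 ⇒ h* = (13/2)/4 = 1.6250.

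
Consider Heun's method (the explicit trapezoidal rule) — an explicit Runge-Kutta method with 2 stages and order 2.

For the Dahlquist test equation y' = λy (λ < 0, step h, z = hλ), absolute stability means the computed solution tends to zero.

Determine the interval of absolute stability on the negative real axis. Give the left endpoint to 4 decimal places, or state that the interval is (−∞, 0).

(-2.0000, 0).

On y'=λy, z=hλ:
  order 2, 2-stage ⇒ R(z)=1+z+z^2/2
  (e.g. R(-0.8)=0.52000, |R|=0.52000)

Need |R(x)|<1, x<0.
x=-0.8: |R|=0.5200
|R(-1.97)|=0.9704 |R(-1.74)|=0.7738 |R(-1.04)|=0.5008
Bisect:
  x_lo=-2.4402 |R|=1.5370  x_hi=-0.2423 |R|=0.7870
  mid=-1.34125 |R|=0.55822 →hi
  mid=-1.89070 |R|=0.89668 →hi
  mid=-2.16543 |R|=1.17912 →lo
  mid=-2.02807 |R|=1.02846 →lo
  mid=-1.95939 |R|=0.96021 →hi
  mid=-1.99373 |R|=0.99375 →hi
  mid=-2.01090 |R|=1.01096 →lo
  mid=-2.00231 |R|=1.00232 →lo
  ...
  [-2.00003,-1.99990] ⇒ x*=-2.0000
Stable set (-2.0000, 0).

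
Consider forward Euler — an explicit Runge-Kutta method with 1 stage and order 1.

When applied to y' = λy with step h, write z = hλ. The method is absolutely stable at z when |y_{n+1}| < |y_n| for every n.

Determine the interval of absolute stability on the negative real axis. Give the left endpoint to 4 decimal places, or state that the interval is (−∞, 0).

z∈(-2.0000,0).

Test eqn y'=λy, z=hλ:
  order 1, 1-stage ⇒ R(z)=1+z
  (e.g. R(-1.53)=-0.53000, |R|=0.53000)

Need |R(x)|<1, x<0.
x=-1.53: |R|=0.5300
|R(-2.13)|=1.1300 |R(-1.37)|=0.3700 |R(-0.71)|=0.2900
Bisect:
  x_lo=-2.6442 |R|=1.6442  x_hi=-0.3564 |R|=0.6436
  mid=-1.50031 |R|=0.50031 →hi
  mid=-2.07226 |R|=1.07226 →lo
  mid=-1.78628 |R|=0.78628 →hi
  mid=-1.92927 |R|=0.92927 →hi
  mid=-2.00076 |R|=1.00076 →lo
  mid=-1.96502 |R|=0.96502 →hi
  mid=-1.98289 |R|=0.98289 →hi
  mid=-1.99183 |R|=0.99183 →hi
  mid=-1.99630 |R|=0.99630 →hi
  mid=-1.99853 |R|=0.99853 →hi
  ...
  [-2.00007,-1.99993] ⇒ x*=-2.0000
Stable set (-2.0000, 0).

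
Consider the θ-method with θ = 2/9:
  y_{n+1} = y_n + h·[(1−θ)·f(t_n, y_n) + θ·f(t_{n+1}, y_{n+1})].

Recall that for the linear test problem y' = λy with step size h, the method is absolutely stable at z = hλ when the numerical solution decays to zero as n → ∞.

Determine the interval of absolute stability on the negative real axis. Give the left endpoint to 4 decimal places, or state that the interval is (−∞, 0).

z∈(-3.6000,0).

With y'=λy (z=hλ):
  y_{n+1} = y_n + z·[7/9·y_n + 2/9·y_{n+1}] ⇒ (1 − 2/9z)y_{n+1} = (1 + 7/9z)y_n
  R(z) = (1 + 7/9z)/(1 − 2/9z).

Need |R(x)|<1, x<0.
x=-1.27: |R|=0.0095
R=−1: 1+7/9x = −1+2/9x ⇒ -5/9x=2 ⇒ x=2/(-5/9)=-3.6000
Confirm numerically:
  x=-3.245: |R|=0.88541 <1
  x=-2.930: |R|=0.77456 <1
  x=-1.786: |R|=0.27856 <1
  x=-1.483: |R|=0.11541 <1
  x=-4.153: |R|=1.15977 >1
  x=-4.008: |R|=1.11989 >1
  x=-3.749: |R|=1.04516 >1
So |R|<1 on (-3.6000, 0).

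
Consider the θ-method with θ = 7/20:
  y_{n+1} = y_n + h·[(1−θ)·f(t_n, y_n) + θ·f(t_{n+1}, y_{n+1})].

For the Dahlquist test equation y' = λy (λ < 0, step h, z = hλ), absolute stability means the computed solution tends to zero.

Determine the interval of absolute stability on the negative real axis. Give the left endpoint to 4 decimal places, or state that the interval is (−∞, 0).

z∈(-6.6667,0).

With y'=λy (z=hλ):
  y_{n+1} = y_n + z·[13/20·y_n + 7/20·y_{n+1}] ⇒ (1 − 7/20z)y_{n+1} = (1 + 13/20z)y_n
  R(z) = (1 + 13/20z)/(1 − 7/20z).

Find x<0 with |R(x)|<1.
x=-0.51: |R|=0.5672
R=−1: 1+13/20x = −1+7/20x ⇒ -3/10x=2 ⇒ x=2/(-3/10)=-6.6667
Confirm numerically:
  x=-6.239: |R|=0.95970 <1
  x=-5.131: |R|=0.83522 <1
  x=-4.657: |R|=0.77076 <1
  x=-3.392: |R|=0.55084 <1
  x=-7.191: |R|=1.04473 >1
  x=-7.064: |R|=1.03433 >1
  x=-6.920: |R|=1.02221 >1
So |R|<1 on (-6.6667, 0).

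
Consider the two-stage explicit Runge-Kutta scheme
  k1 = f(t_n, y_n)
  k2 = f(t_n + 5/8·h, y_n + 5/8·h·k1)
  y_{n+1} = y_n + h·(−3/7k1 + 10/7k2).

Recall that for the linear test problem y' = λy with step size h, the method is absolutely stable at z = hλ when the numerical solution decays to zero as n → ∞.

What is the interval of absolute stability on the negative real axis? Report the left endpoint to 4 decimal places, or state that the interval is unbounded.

z∈(-1.1200,0).

Test eqn y'=λy, z=hλ:
  k1=λy_n ⇒ h·k1=z·y_n;  k2=λ(1+5/8z)y_n ⇒ h·k2=z(1+5/8z)y_n
  y_{n+1}/y_n = 1 − 3/7z + 10/7z(1+5/8z) = 1 + z + 25/28z²
  ⇒ R(z) = 1 + z + 25/28z².

Need |R(x)|<1, x<0.
x=-0.44: |R|=0.7329
R=1: x+25/28x²=0 ⇒ x=−28/25=-1.1200; min R=1−1/(4·25/28)=0.7200>−1
Confirm numerically:
  x=-1.024: |R|=0.91223 <1
  x=-0.644: |R|=0.72630 <1
  x=-0.535: |R|=0.72056 <1
  x=-0.465: |R|=0.72806 <1
  x=-1.711: |R|=1.90286 >1
  x=-1.637: |R|=1.75565 >1
Stable set (-1.1200, 0).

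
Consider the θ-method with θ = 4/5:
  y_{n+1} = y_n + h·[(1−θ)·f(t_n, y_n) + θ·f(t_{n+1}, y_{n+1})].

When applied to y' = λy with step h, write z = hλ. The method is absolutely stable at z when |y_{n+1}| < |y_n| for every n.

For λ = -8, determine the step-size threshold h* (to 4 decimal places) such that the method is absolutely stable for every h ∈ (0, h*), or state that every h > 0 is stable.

(−∞, 0) — no finite endpoint. Any h>0 works for λ=-8.

With y'=λy (z=hλ):
  y_{n+1} = y_n + z·[1/5·y_n + 4/5·y_{n+1}] ⇒ (1 − 4/5z)y_{n+1} = (1 + 1/5z)y_n
  ⇒ R(z) = (1 + 1/5z)/(1 − 4/5z).

Find x<0 with |R(x)|<1.
x=-0.37: |R|=0.7145
x=-2: |R|=0.2308
x=-10: |R|=0.1111
x=-100: |R|=0.2346
θ=4/5≥1/2 ⇒ |1+1/5x|<|1−4/5x| ∀x<0 ⇒ interval (−∞,0).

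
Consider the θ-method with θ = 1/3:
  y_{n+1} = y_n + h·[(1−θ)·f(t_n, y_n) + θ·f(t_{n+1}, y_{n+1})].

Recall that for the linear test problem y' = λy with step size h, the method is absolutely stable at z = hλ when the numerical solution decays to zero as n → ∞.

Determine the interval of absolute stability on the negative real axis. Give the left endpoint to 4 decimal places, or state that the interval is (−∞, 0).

z∈(-6.0000,0).

With y'=λy (z=hλ):
  y_{n+1} = y_n + z·[2/3·y_n + 1/3·y_{n+1}] ⇒ (1 − 1/3z)y_{n+1} = (1 + 2/3z)y_n
  Hence R(z) = (1 + 2/3z)/(1 − 1/3z).

Boundary: |R(x)|=1, x<0.
x=-1.19: |R|=0.1480
R=−1: 1+2/3x = −1+1/3x ⇒ -1/3x=2 ⇒ x=2/(-1/3)=-6.0000
Confirm numerically:
  x=-4.428: |R|=0.78837 <1
  x=-4.168: |R|=0.74442 <1
  x=-3.396: |R|=0.59287 <1
  x=-2.547: |R|=0.37750 <1
  x=-6.343: |R|=1.03671 >1
  x=-6.072: |R|=1.00794 >1
Interval (-6.0000, 0).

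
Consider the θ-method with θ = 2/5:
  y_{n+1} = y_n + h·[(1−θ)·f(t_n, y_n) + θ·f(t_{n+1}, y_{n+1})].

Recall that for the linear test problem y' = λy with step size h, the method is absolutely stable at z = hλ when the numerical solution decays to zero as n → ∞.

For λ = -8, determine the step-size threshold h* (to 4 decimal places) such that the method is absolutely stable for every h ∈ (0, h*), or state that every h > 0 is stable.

Set f=λy, z=hλ:
  y_{n+1} = y_n + z·[3/5·y_n + 2/5·y_{n+1}] ⇒ (1 − 2/5z)y_{n+1} = (1 + 3/5z)y_n
  R(z) = (1 + 3/5z)/(1 − 2/5z).

Boundary: |R(x)|=1, x<0.
x=-0.31: |R|=0.7242
R=−1: 1+3/5x = −1+2/5x ⇒ -1/5x=2 ⇒ x=2/(-1/5)=-10.0000
Confirm numerically:
  x=-8.198: |R|=0.91578 <1
  x=-8.169: |R|=0.91419 <1
  x=-6.060: |R|=0.76986 <1
  x=-6.021: |R|=0.76652 <1
  x=-10.212: |R|=1.00834 >1
  x=-10.123: |R|=1.00487 >1
So |R|<1 on (-10.0000, 0).

(-10.0000,0); λ=-8 ⇒ h* = (10)/8 = 1.2500.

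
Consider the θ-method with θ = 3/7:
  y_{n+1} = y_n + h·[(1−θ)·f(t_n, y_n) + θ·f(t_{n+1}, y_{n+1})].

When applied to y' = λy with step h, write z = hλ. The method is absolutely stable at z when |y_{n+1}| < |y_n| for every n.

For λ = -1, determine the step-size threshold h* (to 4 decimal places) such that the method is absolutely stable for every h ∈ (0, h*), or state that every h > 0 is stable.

(-14.0000,0); λ=-1 ⇒ h* = (14)/1 = 14.0000.

Test eqn y'=λy, z=hλ:
  y_{n+1} = y_n + z·[4/7·y_n + 3/7·y_{n+1}] ⇒ (1 − 3/7z)y_{n+1} = (1 + 4/7z)y_n
  R(z) = (1 + 4/7z)/(1 − 3/7z).

Need |R(x)|<1, x<0.
x=-1.49: |R|=0.0907
R=−1: 1+4/7x = −1+3/7x ⇒ -1/7x=2 ⇒ x=2/(-1/7)=-14.0000
Confirm numerically:
  x=-11.576: |R|=0.94191 <1
  x=-11.100: |R|=0.92804 <1
  x=-6.706: |R|=0.73103 <1
  x=-5.794: |R|=0.66344 <1
  x=-14.507: |R|=1.01004 >1
  x=-14.274: |R|=1.00550 >1
Interval (-14.0000, 0).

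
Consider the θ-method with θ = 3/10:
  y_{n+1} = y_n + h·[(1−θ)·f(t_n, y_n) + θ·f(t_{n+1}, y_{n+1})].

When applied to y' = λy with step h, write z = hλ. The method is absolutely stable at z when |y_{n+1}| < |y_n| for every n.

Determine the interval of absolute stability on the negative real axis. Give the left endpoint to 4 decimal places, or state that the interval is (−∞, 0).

Test eqn y'=λy, z=hλ:
  y_{n+1} = y_n + z·[7/10·y_n + 3/10·y_{n+1}] ⇒ (1 − 3/10z)y_{n+1} = (1 + 7/10z)y_n
  so R(z) = (1 + 7/10z)/(1 − 3/10z).

Need |R(x)|<1, x<0.
x=-0.46: |R|=0.5958
R=−1: 1+7/10x = −1+3/10x ⇒ -2/5x=2 ⇒ x=2/(-2/5)=-5.0000
Confirm numerically:
  x=-4.692: |R|=0.94883 <1
  x=-4.197: |R|=0.85782 <1
  x=-2.726: |R|=0.49961 <1
  x=-5.372: |R|=1.05698 >1
  x=-5.351: |R|=1.05389 >1
  x=-5.225: |R|=1.03505 >1
Interval (-5.0000, 0).

z∈(-5.0000,0).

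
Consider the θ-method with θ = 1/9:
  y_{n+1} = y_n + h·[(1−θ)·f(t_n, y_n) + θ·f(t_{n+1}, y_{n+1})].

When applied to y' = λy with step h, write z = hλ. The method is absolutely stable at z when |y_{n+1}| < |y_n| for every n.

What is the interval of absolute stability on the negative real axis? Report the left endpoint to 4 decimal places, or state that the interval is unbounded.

(-2.5714, 0).

On y'=λy, z=hλ:
  y_{n+1} = y_n + z·[8/9·y_n + 1/9·y_{n+1}] ⇒ (1 − 1/9z)y_{n+1} = (1 + 8/9z)y_n
  so R(z) = (1 + 8/9z)/(1 − 1/9z).

Find x<0 with |R(x)|<1.
x=-0.95: |R|=0.1407
R=−1: 1+8/9x = −1+1/9x ⇒ -7/9x=2 ⇒ x=2/(-7/9)=-2.5714
Confirm numerically:
  x=-1.159: |R|=0.02677 <1
  x=-1.112: |R|=0.01028 <1
  x=-1.108: |R|=0.01345 <1
  x=-1.090: |R|=0.02775 <1
  x=-3.073: |R|=1.29081 >1
  x=-2.977: |R|=1.23704 >1
So |R|<1 on (-2.5714, 0).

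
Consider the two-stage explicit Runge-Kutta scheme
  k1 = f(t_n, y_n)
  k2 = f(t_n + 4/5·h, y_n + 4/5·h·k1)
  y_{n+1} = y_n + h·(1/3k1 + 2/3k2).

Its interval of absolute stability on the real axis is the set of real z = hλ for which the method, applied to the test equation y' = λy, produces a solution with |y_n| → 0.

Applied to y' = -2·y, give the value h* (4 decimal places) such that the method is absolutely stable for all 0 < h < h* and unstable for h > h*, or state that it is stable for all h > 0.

With y'=λy (z=hλ):
  k1=λy_n ⇒ h·k1=z·y_n;  k2=λ(1+4/5z)y_n ⇒ h·k2=z(1+4/5z)y_n
  y_{n+1}/y_n = 1 + 1/3z + 2/3z(1+4/5z) = 1 + z + 8/15z²
  ⇒ R(z) = 1 + z + 8/15z².

Boundary: |R(x)|=1, x<0.
x=-0.68: |R|=0.5666
R=1: x+8/15x²=0 ⇒ x=−15/8=-1.8750; min R=1−1/(4·8/15)=0.5312>−1
Confirm numerically:
  x=-1.799: |R|=0.92708 <1
  x=-1.766: |R|=0.89734 <1
  x=-1.706: |R|=0.84623 <1
  x=-2.148: |R|=1.31275 >1
  x=-2.143: |R|=1.30631 >1
  x=-2.106: |R|=1.25946 >1
So |R|<1 on (-1.8750, 0).

(-1.8750,0); λ=-2 ⇒ h* = (15/8)/2 = 0.9375.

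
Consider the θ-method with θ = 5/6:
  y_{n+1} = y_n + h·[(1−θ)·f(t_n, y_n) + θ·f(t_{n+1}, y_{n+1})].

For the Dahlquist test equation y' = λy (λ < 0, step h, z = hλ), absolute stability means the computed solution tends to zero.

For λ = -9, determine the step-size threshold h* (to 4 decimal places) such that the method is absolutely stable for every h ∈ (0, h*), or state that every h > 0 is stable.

unbounded; (−∞, 0). Any h>0 works for λ=-9.

Test eqn y'=λy, z=hλ:
  y_{n+1} = y_n + z·[1/6·y_n + 5/6·y_{n+1}] ⇒ (1 − 5/6z)y_{n+1} = (1 + 1/6z)y_n
  ⇒ R(z) = (1 + 1/6z)/(1 − 5/6z).

Find x<0 with |R(x)|<1.
x=-0.87: |R|=0.4957
x=-2: |R|=0.2500
x=-10: |R|=0.0714
x=-100: |R|=0.1858
θ=5/6≥1/2 ⇒ |1+1/6x|<|1−5/6x| ∀x<0 ⇒ stable on all of ℝ⁻.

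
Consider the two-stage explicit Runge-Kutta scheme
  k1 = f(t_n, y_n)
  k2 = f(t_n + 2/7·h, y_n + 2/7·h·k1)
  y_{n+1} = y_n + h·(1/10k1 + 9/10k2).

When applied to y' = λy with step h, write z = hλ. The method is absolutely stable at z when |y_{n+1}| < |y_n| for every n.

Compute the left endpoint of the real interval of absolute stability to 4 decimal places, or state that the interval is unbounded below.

left endpoint -3.8889.

Test eqn y'=λy, z=hλ:
  k1=λy_n ⇒ h·k1=z·y_n;  k2=λ(1+2/7z)y_n ⇒ h·k2=z(1+2/7z)y_n
  y_{n+1}/y_n = 1 + 1/10z + 9/10z(1+2/7z) = 1 + z + 9/35z²
  Hence R(z) = 1 + z + 9/35z².

Find x<0 with |R(x)|<1.
x=-0.58: |R|=0.5065
R=1: x+9/35x²=0 ⇒ x=−35/9=-3.8889; min R=1−1/(4·9/35)=0.0278>−1
Confirm numerically:
  x=-3.099: |R|=0.37055 <1
  x=-2.121: |R|=0.03579 <1
  x=-1.760: |R|=0.03653 <1
  x=-4.401: |R|=1.57955 >1
  x=-4.177: |R|=1.30946 >1
  x=-4.047: |R|=1.16454 >1
So |R|<1 on (-3.8889, 0).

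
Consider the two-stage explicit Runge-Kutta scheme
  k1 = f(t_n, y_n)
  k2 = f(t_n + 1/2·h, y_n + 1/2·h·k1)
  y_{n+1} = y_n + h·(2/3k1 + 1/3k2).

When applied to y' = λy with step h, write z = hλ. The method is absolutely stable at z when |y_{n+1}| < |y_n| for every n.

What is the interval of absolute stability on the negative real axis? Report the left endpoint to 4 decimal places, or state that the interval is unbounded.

On y'=λy, z=hλ:
  k1=λy_n ⇒ h·k1=z·y_n;  k2=λ(1+1/2z)y_n ⇒ h·k2=z(1+1/2z)y_n
  y_{n+1}/y_n = 1 + 2/3z + 1/3z(1+1/2z) = 1 + z + 1/6z²
  Hence R(z) = 1 + z + 1/6z².

Find x<0 with |R(x)|<1.
x=-1.75: |R|=0.2396
R=1: x+1/6x²=0 ⇒ x=−6=-6.0000; min R=1−1/(4·1/6)=-0.5000>−1
Confirm numerically:
  x=-3.998: |R|=0.33400 <1
  x=-2.958: |R|=0.49971 <1
  x=-2.756: |R|=0.49008 <1
  x=-6.351: |R|=1.37153 >1
  x=-6.220: |R|=1.22807 >1
  x=-6.091: |R|=1.09238 >1
Stable set (-6.0000, 0).

(-6.0000, 0).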